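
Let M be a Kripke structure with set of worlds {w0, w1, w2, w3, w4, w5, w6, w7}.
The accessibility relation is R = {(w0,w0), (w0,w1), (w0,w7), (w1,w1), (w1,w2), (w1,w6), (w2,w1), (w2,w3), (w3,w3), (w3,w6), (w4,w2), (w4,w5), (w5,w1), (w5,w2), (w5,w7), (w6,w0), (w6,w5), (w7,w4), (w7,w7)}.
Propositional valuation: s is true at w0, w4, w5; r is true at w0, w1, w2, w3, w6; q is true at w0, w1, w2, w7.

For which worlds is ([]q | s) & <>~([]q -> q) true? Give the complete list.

Let φ = ([]q | s) & <>~([]q -> q). Evaluate φ at each world:
  w0 (successors {w0, w1, w7}): φ is false.
  w1 (successors {w1, w2, w6}): φ is false.
  w2 (successors {w1, w3}): φ is false.
  w3 (successors {w3, w6}): φ is false.
  w4 (successors {w2, w5}): φ is true.
  w5 (successors {w1, w2, w7}): φ is false.
  w6 (successors {w0, w5}): φ is false.
  w7 (successors {w4, w7}): φ is false.
For instance, at w7:
  At w7: []q | s is false, <>~([]q -> q) is false, so ([]q | s) & <>~([]q -> q) is false.
    At w7: []q is false, s is false, so []q | s is false.
      At w7: []q requires q at every successor {w4, w7}.
        q fails at w4, so []q is false at w7.
    At w7: <>~([]q -> q) requires ~([]q -> q) at some successor in {w4, w7}.
      At w4: ~([]q -> q) is false.
      At w7: ~([]q -> q) is false.
    So <>~([]q -> q) is false at w7.
Satisfying worlds: {w4}

w4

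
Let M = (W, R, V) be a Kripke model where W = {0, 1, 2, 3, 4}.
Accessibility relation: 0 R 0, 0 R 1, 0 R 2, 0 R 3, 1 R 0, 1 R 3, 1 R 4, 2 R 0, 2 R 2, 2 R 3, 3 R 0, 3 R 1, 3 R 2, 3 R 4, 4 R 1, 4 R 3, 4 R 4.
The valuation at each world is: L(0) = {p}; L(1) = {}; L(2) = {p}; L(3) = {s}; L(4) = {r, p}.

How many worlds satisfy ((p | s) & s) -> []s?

4

Recall that []ψ holds at a world iff ψ holds at every accessible world, and <>ψ holds iff ψ holds at some accessible world.
Let φ = ((p | s) & s) -> []s. Evaluate φ at each world:
  0 (successors {0, 1, 2, 3}): φ is true.
  1 (successors {0, 3, 4}): φ is true.
  2 (successors {0, 2, 3}): φ is true.
  3 (successors {0, 1, 2, 4}): φ is false.
  4 (successors {1, 3, 4}): φ is true.
For instance, at 3:
  At 3: (p | s) & s is true, []s is false, so ((p | s) & s) -> []s is false.
    At 3: []s requires s at every successor {0, 1, 2, 4}.
      s fails at 0, so []s is false at 3.
Satisfying worlds: {0, 1, 2, 4}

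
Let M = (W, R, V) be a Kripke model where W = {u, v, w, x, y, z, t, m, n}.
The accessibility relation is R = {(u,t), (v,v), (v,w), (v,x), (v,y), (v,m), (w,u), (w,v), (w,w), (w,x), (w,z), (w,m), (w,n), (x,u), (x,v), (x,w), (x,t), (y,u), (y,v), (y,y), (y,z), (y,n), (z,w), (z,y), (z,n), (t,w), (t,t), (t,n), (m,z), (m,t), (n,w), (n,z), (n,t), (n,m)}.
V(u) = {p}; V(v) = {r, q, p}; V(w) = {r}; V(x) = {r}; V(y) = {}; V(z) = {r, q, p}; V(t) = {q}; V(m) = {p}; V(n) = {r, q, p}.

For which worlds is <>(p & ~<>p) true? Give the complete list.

w, x, y

Let φ = <>(p & ~<>p). Evaluate φ at each world:
  u (successors {t}): φ is false.
  v (successors {v, w, x, y, m}): φ is false.
  w (successors {u, v, w, x, z, m, n}): φ is true.
  x (successors {u, v, w, t}): φ is true.
  y (successors {u, v, y, z, n}): φ is true.
  z (successors {w, y, n}): φ is false.
  t (successors {w, t, n}): φ is false.
  m (successors {z, t}): φ is false.
  n (successors {w, z, t, m}): φ is false.
For instance, at v:
  At v: <>(p & ~<>p) requires p & ~<>p at some successor in {v, w, x, y, m}.
    At v: p & ~<>p is false.
    At w: p & ~<>p is false.
    At x: p & ~<>p is false.
    At y: p & ~<>p is false.
    At m: p & ~<>p is false.
  So <>(p & ~<>p) is false at v.
Satisfying worlds: {w, x, y}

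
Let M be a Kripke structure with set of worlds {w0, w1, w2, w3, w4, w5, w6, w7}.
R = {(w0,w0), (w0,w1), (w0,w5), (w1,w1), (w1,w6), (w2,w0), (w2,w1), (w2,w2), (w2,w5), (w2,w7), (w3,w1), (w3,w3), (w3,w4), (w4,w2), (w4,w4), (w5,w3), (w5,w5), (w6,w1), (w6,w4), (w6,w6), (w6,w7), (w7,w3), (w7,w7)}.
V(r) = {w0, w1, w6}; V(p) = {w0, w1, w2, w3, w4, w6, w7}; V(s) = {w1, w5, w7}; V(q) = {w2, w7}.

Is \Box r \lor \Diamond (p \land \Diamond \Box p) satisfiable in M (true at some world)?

Yes

Let φ = \Box r \lor \Diamond (p \land \Diamond \Box p). Evaluate φ at each world:
  w0 (successors {w0, w1, w5}): φ is true.
  w1 (successors {w1, w6}): φ is true.
  w2 (successors {w0, w1, w2, w5, w7}): φ is true.
  w3 (successors {w1, w3, w4}): φ is true.
  w4 (successors {w2, w4}): φ is true.
  w5 (successors {w3, w5}): φ is true.
  w6 (successors {w1, w4, w6, w7}): φ is true.
  w7 (successors {w3, w7}): φ is true.
Detail at w0 (witness):
  At w0: \Box r is false, \Diamond (p \land \Diamond \Box p) is true, so \Box r \lor \Diamond (p \land \Diamond \Box p) is true.
    At w0: \Box r requires r at every successor {w0, w1, w5}.
      r fails at w5, so \Box r is false at w0.
    At w0: \Diamond (p \land \Diamond \Box p) requires p \land \Diamond \Box p at some successor in {w0, w1, w5}.
      p \land \Diamond \Box p holds at w0, so \Diamond (p \land \Diamond \Box p) is true at w0.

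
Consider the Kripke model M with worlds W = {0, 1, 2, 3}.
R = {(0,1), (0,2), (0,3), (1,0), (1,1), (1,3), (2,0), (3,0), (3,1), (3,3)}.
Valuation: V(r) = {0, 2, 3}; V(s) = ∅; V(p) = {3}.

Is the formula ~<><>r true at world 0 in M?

No

Recall that <>ψ holds at a world iff ψ holds at some accessible world.
At 0: <><>r is true, so ~<><>r is false.
  At 0: <><>r requires <>r at some successor in {1, 2, 3}.
    <>r holds at 1, so <><>r is true at 0.
      At 1: <>r requires r at some successor in {0, 1, 3}.
        r holds at 0, so <>r is true at 1.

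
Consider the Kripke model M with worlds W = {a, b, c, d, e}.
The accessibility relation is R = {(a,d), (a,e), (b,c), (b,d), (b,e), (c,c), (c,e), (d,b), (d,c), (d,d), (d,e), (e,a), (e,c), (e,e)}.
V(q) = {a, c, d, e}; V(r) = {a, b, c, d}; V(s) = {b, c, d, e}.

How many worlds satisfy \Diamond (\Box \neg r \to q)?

Recall that \Box ψ holds at a world iff ψ holds at every accessible world, and \Diamond ψ holds iff ψ holds at some accessible world.
Let φ = \Diamond (\Box \neg r \to q). Evaluate φ at each world:
  a (successors {d, e}): φ is true.
  b (successors {c, d, e}): φ is true.
  c (successors {c, e}): φ is true.
  d (successors {b, c, d, e}): φ is true.
  e (successors {a, c, e}): φ is true.
For instance, at a:
  At a: \Diamond (\Box \neg r \to q) requires \Box \neg r \to q at some successor in {d, e}.
    \Box \neg r \to q holds at d, so \Diamond (\Box \neg r \to q) is true at a.
      At d: \Box \neg r is false, q is true, so \Box \neg r \to q is true.
Satisfying worlds: {a, b, c, d, e}

5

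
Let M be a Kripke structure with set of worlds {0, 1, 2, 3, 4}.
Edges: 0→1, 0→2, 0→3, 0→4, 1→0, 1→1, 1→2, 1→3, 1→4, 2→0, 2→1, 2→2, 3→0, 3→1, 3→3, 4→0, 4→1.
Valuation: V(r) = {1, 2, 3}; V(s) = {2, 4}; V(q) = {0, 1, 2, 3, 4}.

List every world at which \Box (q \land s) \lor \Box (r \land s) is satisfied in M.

none

Let φ = \Box (q \land s) \lor \Box (r \land s). Evaluate φ at each world:
  0 (successors {1, 2, 3, 4}): φ is false.
  1 (successors {0, 1, 2, 3, 4}): φ is false.
  2 (successors {0, 1, 2}): φ is false.
  3 (successors {0, 1, 3}): φ is false.
  4 (successors {0, 1}): φ is false.
For instance, at 2:
  At 2: \Box (q \land s) is false, \Box (r \land s) is false, so \Box (q \land s) \lor \Box (r \land s) is false.
    At 2: \Box (q \land s) requires q \land s at every successor {0, 1, 2}.
      q \land s fails at 0, so \Box (q \land s) is false at 2.
    At 2: \Box (r \land s) requires r \land s at every successor {0, 1, 2}.
      r \land s fails at 0, so \Box (r \land s) is false at 2.
Satisfying worlds: none.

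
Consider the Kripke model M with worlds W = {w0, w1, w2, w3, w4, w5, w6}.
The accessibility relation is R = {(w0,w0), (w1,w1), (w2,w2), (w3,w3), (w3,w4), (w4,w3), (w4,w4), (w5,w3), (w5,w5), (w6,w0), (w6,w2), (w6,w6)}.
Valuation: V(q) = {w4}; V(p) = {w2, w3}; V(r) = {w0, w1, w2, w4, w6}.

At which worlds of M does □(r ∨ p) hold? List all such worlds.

w0, w1, w2, w3, w4, w6

Recall that □ψ holds at a world iff ψ holds at every accessible world, and ◇ψ holds iff ψ holds at some accessible world.
Let φ = □(r ∨ p). Evaluate φ at each world:
  w0 (successors {w0}): φ is true.
  w1 (successors {w1}): φ is true.
  w2 (successors {w2}): φ is true.
  w3 (successors {w3, w4}): φ is true.
  w4 (successors {w3, w4}): φ is true.
  w5 (successors {w3, w5}): φ is false.
  w6 (successors {w0, w2, w6}): φ is true.
For instance, at w1:
  At w1: □(r ∨ p) requires r ∨ p at every successor {w1}.
    At w1: r ∨ p is true.
  So □(r ∨ p) is true at w1.
Satisfying worlds: {w0, w1, w2, w3, w4, w6}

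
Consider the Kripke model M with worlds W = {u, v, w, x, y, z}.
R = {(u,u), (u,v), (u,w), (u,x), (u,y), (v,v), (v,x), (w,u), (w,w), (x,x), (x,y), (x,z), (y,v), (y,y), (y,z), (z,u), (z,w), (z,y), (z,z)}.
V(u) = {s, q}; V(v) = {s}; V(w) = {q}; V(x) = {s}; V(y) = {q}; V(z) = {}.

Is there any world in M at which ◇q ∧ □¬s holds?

Let φ = ◇q ∧ □¬s. Evaluate φ at each world:
  u (successors {u, v, w, x, y}): φ is false.
  v (successors {v, x}): φ is false.
  w (successors {u, w}): φ is false.
  x (successors {x, y, z}): φ is false.
  y (successors {v, y, z}): φ is false.
  z (successors {u, w, y, z}): φ is false.
For instance, at x:
  At x: ◇q is true, □¬s is false, so ◇q ∧ □¬s is false.
    At x: ◇q requires q at some successor in {x, y, z}.
      q holds at y, so ◇q is true at x.
    At x: □¬s requires ¬s at every successor {x, y, z}.
      ¬s fails at x, so □¬s is false at x.

No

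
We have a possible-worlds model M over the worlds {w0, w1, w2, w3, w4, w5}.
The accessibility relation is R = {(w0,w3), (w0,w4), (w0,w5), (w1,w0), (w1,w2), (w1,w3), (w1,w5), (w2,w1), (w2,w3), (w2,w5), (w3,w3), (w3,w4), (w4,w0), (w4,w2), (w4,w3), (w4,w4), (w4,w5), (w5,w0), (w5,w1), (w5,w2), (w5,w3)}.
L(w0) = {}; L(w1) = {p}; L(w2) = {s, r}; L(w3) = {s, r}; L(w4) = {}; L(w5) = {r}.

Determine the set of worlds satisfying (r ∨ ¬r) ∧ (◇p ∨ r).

w2, w3, w5

Let φ = (r ∨ ¬r) ∧ (◇p ∨ r). Evaluate φ at each world:
  w0 (successors {w3, w4, w5}): φ is false.
  w1 (successors {w0, w2, w3, w5}): φ is false.
  w2 (successors {w1, w3, w5}): φ is true.
  w3 (successors {w3, w4}): φ is true.
  w4 (successors {w0, w2, w3, w4, w5}): φ is false.
  w5 (successors {w0, w1, w2, w3}): φ is true.
For instance, at w2:
  At w2: r ∨ ¬r is true, ◇p ∨ r is true, so (r ∨ ¬r) ∧ (◇p ∨ r) is true.
    At w2: ◇p is true, r is true, so ◇p ∨ r is true.
      At w2: ◇p requires p at some successor in {w1, w3, w5}.
        p holds at w1, so ◇p is true at w2.
Satisfying worlds: {w2, w3, w5}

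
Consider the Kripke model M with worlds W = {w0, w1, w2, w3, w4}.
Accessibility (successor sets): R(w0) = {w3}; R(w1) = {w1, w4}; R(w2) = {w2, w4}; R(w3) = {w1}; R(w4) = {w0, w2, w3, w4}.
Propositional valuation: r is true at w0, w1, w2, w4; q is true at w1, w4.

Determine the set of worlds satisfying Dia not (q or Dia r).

Let φ = Dia not (q or Dia r). Evaluate φ at each world:
  w0 (successors {w3}): φ is false.
  w1 (successors {w1, w4}): φ is false.
  w2 (successors {w2, w4}): φ is false.
  w3 (successors {w1}): φ is false.
  w4 (successors {w0, w2, w3, w4}): φ is true.
For instance, at w3:
  At w3: Dia not (q or Dia r) requires not (q or Dia r) at some successor in {w1}.
    At w1: not (q or Dia r) is false.
  So Dia not (q or Dia r) is false at w3.
Satisfying worlds: {w4}

w4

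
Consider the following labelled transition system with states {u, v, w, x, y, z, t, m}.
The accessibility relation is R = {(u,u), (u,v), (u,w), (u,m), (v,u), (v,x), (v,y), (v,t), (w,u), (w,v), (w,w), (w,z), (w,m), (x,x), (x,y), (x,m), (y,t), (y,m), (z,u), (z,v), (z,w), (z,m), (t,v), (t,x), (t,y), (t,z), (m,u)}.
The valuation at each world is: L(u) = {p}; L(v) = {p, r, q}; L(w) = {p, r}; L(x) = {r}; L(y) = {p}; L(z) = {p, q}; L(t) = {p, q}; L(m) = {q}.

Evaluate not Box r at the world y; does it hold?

Yes

At y: Box r is false, so not Box r is true.
  At y: Box r requires r at every successor {t, m}.
    r fails at t, so Box r is false at y.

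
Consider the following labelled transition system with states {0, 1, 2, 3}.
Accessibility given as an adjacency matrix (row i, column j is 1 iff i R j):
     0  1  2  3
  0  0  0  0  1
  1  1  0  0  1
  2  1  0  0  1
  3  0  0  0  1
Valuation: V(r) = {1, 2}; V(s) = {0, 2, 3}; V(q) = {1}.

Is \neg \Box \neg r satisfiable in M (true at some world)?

No

Let φ = \neg \Box \neg r. Evaluate φ at each world:
  0 (successors {3}): φ is false.
  1 (successors {0, 3}): φ is false.
  2 (successors {0, 3}): φ is false.
  3 (successors {3}): φ is false.
For instance, at 1:
  At 1: \Box \neg r is true, so \neg \Box \neg r is false.
    At 1: \Box \neg r requires \neg r at every successor {0, 3}.
      At 0: \neg r is true.
      At 3: \neg r is true.
    So \Box \neg r is true at 1.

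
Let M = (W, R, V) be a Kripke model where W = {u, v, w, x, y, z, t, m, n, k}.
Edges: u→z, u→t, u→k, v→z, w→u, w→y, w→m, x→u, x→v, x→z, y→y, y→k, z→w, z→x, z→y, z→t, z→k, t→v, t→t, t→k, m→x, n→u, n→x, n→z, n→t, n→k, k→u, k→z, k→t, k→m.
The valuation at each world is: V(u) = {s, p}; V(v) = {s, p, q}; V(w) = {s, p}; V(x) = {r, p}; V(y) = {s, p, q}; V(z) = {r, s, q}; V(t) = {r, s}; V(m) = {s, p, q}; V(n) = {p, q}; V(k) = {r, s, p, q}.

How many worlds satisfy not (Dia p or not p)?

Recall that Dia ψ holds at a world iff ψ holds at some accessible world.
Let φ = not (Dia p or not p). Evaluate φ at each world:
  u (successors {z, t, k}): φ is false.
  v (successors {z}): φ is true.
  w (successors {u, y, m}): φ is false.
  x (successors {u, v, z}): φ is false.
  y (successors {y, k}): φ is false.
  z (successors {w, x, y, t, k}): φ is false.
  t (successors {v, t, k}): φ is false.
  m (successors {x}): φ is false.
  n (successors {u, x, z, t, k}): φ is false.
  k (successors {u, z, t, m}): φ is false.
For instance, at n:
  At n: Dia p or not p is true, so not (Dia p or not p) is false.
    At n: Dia p is true, not p is false, so Dia p or not p is true.
      At n: Dia p requires p at some successor in {u, x, z, t, k}.
        p holds at u, so Dia p is true at n.
Satisfying worlds: {v}

1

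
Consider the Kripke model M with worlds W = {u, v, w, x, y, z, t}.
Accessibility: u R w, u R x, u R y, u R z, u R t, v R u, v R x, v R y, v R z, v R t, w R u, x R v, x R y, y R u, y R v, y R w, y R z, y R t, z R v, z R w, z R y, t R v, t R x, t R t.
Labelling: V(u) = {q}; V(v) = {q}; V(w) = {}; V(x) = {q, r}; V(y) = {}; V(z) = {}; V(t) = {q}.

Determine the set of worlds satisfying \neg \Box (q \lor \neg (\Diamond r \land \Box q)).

Recall that \Box ψ holds at a world iff ψ holds at every accessible world, and \Diamond ψ holds iff ψ holds at some accessible world.
Let φ = \neg \Box (q \lor \neg (\Diamond r \land \Box q)). Evaluate φ at each world:
  u (successors {w, x, y, z, t}): φ is false.
  v (successors {u, x, y, z, t}): φ is false.
  w (successors {u}): φ is false.
  x (successors {v, y}): φ is false.
  y (successors {u, v, w, z, t}): φ is false.
  z (successors {v, w, y}): φ is false.
  t (successors {v, x, t}): φ is false.
For instance, at v:
  At v: \Box (q \lor \neg (\Diamond r \land \Box q)) is true, so \neg \Box (q \lor \neg (\Diamond r \land \Box q)) is false.
    At v: \Box (q \lor \neg (\Diamond r \land \Box q)) requires q \lor \neg (\Diamond r \land \Box q) at every successor {u, x, y, z, t}.
      At u: q \lor \neg (\Diamond r \land \Box q) is true.
      At x: q \lor \neg (\Diamond r \land \Box q) is true.
      At y: q \lor \neg (\Diamond r \land \Box q) is true.
      At z: q \lor \neg (\Diamond r \land \Box q) is true.
      At t: q \lor \neg (\Diamond r \land \Box q) is true.
    So \Box (q \lor \neg (\Diamond r \land \Box q)) is true at v.
Satisfying worlds: none.

none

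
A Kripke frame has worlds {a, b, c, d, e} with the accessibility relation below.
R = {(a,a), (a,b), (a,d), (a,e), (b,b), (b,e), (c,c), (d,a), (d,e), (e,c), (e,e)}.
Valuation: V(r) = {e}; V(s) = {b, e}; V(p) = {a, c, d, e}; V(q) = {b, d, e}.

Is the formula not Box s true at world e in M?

Yes

At e: Box s is false, so not Box s is true.
  At e: Box s requires s at every successor {c, e}.
    s fails at c, so Box s is false at e.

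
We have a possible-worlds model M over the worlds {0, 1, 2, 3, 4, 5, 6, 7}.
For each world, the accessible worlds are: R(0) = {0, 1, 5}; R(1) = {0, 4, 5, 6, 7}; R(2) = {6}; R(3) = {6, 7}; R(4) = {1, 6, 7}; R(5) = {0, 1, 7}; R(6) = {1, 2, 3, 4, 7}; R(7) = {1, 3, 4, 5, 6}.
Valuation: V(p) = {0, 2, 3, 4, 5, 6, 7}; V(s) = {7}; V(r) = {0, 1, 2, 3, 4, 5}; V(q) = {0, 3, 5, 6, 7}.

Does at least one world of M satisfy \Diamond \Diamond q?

Recall that \Diamond ψ holds at a world iff ψ holds at some accessible world.
Let φ = \Diamond \Diamond q. Evaluate φ at each world:
  0 (successors {0, 1, 5}): φ is true.
  1 (successors {0, 4, 5, 6, 7}): φ is true.
  2 (successors {6}): φ is true.
  3 (successors {6, 7}): φ is true.
  4 (successors {1, 6, 7}): φ is true.
  5 (successors {0, 1, 7}): φ is true.
  6 (successors {1, 2, 3, 4, 7}): φ is true.
  7 (successors {1, 3, 4, 5, 6}): φ is true.
Detail at 0 (witness):
  At 0: \Diamond \Diamond q requires \Diamond q at some successor in {0, 1, 5}.
    \Diamond q holds at 0, so \Diamond \Diamond q is true at 0.
      At 0: \Diamond q requires q at some successor in {0, 1, 5}.
        q holds at 0, so \Diamond q is true at 0.

Yes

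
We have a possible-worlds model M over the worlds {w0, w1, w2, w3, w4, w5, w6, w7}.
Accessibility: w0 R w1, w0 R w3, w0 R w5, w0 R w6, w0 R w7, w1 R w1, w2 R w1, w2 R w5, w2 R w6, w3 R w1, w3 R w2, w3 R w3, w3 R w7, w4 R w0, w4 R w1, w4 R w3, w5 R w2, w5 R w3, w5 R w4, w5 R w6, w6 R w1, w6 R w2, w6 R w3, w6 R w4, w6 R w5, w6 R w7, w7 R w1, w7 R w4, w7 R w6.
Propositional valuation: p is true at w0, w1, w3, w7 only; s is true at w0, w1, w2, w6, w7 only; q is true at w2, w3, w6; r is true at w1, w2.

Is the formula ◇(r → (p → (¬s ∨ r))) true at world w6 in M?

At w6: ◇(r → (p → (¬s ∨ r))) requires r → (p → (¬s ∨ r)) at some successor in {w1, w2, w3, w4, w5, w7}.
  r → (p → (¬s ∨ r)) holds at w1, so ◇(r → (p → (¬s ∨ r))) is true at w6.

Yes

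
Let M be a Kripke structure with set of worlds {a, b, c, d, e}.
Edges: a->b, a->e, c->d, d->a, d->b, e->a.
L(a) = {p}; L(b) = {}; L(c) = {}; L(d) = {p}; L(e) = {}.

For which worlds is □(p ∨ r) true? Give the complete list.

Let φ = □(p ∨ r). Evaluate φ at each world:
  a (successors {b, e}): φ is false.
  b (successors ∅): φ is true.
  c (successors {d}): φ is true.
  d (successors {a, b}): φ is false.
  e (successors {a}): φ is true.
For instance, at d:
  At d: □(p ∨ r) requires p ∨ r at every successor {a, b}.
    p ∨ r fails at b, so □(p ∨ r) is false at d.
Satisfying worlds: {b, c, e}

b, c, e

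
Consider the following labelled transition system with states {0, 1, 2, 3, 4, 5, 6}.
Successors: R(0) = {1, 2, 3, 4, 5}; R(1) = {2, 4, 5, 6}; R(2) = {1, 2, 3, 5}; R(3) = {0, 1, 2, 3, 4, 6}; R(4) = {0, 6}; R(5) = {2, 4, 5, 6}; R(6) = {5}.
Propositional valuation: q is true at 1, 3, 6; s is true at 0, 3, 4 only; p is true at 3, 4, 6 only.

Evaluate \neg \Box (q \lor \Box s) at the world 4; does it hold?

Yes

Recall that \Box ψ holds at a world iff ψ holds at every accessible world, and \Diamond ψ holds iff ψ holds at some accessible world.
At 4: \Box (q \lor \Box s) is false, so \neg \Box (q \lor \Box s) is true.
  At 4: \Box (q \lor \Box s) requires q \lor \Box s at every successor {0, 6}.
    q \lor \Box s fails at 0, so \Box (q \lor \Box s) is false at 4.
      At 0: q is false, \Box s is false, so q \lor \Box s is false.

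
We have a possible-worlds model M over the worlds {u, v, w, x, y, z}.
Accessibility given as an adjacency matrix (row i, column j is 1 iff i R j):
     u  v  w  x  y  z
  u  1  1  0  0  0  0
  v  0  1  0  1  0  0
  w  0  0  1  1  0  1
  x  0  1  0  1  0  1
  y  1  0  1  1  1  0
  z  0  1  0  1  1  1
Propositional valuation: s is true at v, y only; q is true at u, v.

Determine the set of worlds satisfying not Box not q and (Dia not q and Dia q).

Let φ = not Box not q and (Dia not q and Dia q). Evaluate φ at each world:
  u (successors {u, v}): φ is false.
  v (successors {v, x}): φ is true.
  w (successors {w, x, z}): φ is false.
  x (successors {v, x, z}): φ is true.
  y (successors {u, w, x, y}): φ is true.
  z (successors {v, x, y, z}): φ is true.
For instance, at y:
  At y: not Box not q is true, Dia not q and Dia q is true, so not Box not q and (Dia not q and Dia q) is true.
    At y: Box not q is false, so not Box not q is true.
      At y: Box not q requires not q at every successor {u, w, x, y}.
        not q fails at u, so Box not q is false at y.
    At y: Dia not q is true, Dia q is true, so Dia not q and Dia q is true.
      At y: Dia not q requires not q at some successor in {u, w, x, y}.
        not q holds at w, so Dia not q is true at y.
      At y: Dia q requires q at some successor in {u, w, x, y}.
        q holds at u, so Dia q is true at y.
Satisfying worlds: {v, x, y, z}

v, x, y, z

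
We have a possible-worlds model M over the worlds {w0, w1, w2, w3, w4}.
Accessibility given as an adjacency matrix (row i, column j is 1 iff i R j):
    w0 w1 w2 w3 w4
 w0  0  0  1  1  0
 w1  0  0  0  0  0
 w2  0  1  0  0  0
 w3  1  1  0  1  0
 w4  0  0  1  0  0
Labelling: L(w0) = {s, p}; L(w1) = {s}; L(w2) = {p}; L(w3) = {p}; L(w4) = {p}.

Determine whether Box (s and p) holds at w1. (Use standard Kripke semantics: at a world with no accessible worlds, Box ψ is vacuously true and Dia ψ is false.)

At w1: no accessible worlds, so Box (s and p) holds vacuously.

Yes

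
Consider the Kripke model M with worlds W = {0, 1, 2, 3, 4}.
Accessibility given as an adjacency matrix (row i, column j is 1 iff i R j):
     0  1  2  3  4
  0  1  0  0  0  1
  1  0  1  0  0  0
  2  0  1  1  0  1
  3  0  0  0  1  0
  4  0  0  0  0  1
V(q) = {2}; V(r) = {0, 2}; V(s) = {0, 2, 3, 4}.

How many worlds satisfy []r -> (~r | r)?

5

Recall that []ψ holds at a world iff ψ holds at every accessible world, and <>ψ holds iff ψ holds at some accessible world.
Let φ = []r -> (~r | r). Evaluate φ at each world:
  0 (successors {0, 4}): φ is true.
  1 (successors {1}): φ is true.
  2 (successors {1, 2, 4}): φ is true.
  3 (successors {3}): φ is true.
  4 (successors {4}): φ is true.
For instance, at 4:
  At 4: []r is false, ~r | r is true, so []r -> (~r | r) is true.
    At 4: []r requires r at every successor {4}.
      r fails at 4, so []r is false at 4.
Satisfying worlds: {0, 1, 2, 3, 4}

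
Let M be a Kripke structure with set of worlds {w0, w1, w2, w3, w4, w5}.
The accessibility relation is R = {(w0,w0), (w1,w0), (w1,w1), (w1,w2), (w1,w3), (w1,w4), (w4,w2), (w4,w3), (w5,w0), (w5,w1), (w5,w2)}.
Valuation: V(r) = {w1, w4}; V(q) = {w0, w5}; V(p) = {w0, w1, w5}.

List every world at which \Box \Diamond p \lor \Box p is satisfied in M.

Recall that \Box ψ holds at a world iff ψ holds at every accessible world, and \Diamond ψ holds iff ψ holds at some accessible world.
Let φ = \Box \Diamond p \lor \Box p. Evaluate φ at each world:
  w0 (successors {w0}): φ is true.
  w1 (successors {w0, w1, w2, w3, w4}): φ is false.
  w2 (successors ∅): φ is true.
  w3 (successors ∅): φ is true.
  w4 (successors {w2, w3}): φ is false.
  w5 (successors {w0, w1, w2}): φ is false.
For instance, at w0:
  At w0: \Box \Diamond p is true, \Box p is true, so \Box \Diamond p \lor \Box p is true.
    At w0: \Box \Diamond p requires \Diamond p at every successor {w0}.
      At w0: \Diamond p is true.
    So \Box \Diamond p is true at w0.
    At w0: \Box p requires p at every successor {w0}.
      At w0: p is true.
    So \Box p is true at w0.
Satisfying worlds: {w0, w2, w3}

w0, w2, w3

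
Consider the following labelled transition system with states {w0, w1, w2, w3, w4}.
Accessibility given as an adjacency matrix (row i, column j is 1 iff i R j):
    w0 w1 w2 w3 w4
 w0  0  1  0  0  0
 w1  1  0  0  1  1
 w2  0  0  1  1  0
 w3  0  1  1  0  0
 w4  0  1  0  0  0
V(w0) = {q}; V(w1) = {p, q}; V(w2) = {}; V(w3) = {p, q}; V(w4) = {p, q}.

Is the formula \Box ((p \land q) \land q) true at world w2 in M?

No

Recall that \Box ψ holds at a world iff ψ holds at every accessible world, and \Diamond ψ holds iff ψ holds at some accessible world.
At w2: \Box ((p \land q) \land q) requires (p \land q) \land q at every successor {w2, w3}.
  (p \land q) \land q fails at w2, so \Box ((p \land q) \land q) is false at w2.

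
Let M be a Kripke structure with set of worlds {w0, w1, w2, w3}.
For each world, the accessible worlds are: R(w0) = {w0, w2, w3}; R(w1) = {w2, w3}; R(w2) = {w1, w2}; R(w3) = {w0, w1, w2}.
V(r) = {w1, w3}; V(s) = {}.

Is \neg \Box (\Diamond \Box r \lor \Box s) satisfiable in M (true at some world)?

Let φ = \neg \Box (\Diamond \Box r \lor \Box s). Evaluate φ at each world:
  w0 (successors {w0, w2, w3}): φ is true.
  w1 (successors {w2, w3}): φ is true.
  w2 (successors {w1, w2}): φ is true.
  w3 (successors {w0, w1, w2}): φ is true.
Detail at w0 (witness):
  At w0: \Box (\Diamond \Box r \lor \Box s) is false, so \neg \Box (\Diamond \Box r \lor \Box s) is true.
    At w0: \Box (\Diamond \Box r \lor \Box s) requires \Diamond \Box r \lor \Box s at every successor {w0, w2, w3}.
      \Diamond \Box r \lor \Box s fails at w0, so \Box (\Diamond \Box r \lor \Box s) is false at w0.

Yes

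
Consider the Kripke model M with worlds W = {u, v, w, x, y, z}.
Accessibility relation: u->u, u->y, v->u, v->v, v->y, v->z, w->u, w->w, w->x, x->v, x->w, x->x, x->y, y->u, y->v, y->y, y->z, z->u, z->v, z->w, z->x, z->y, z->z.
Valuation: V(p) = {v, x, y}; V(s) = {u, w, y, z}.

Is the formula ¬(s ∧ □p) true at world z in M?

At z: s ∧ □p is false, so ¬(s ∧ □p) is true.
  At z: s is true, □p is false, so s ∧ □p is false.
    At z: □p requires p at every successor {u, v, w, x, y, z}.
      p fails at u, so □p is false at z.

Yes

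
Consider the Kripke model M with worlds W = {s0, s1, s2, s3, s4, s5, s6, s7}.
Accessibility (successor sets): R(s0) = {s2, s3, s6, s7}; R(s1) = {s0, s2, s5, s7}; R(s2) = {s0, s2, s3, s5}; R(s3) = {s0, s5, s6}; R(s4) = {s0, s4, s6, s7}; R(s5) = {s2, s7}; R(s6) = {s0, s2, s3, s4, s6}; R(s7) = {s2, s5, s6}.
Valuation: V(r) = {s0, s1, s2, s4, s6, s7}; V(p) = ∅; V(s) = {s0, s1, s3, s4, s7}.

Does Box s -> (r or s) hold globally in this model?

Let φ = Box s -> (r or s). Evaluate φ at each world:
  s0 (successors {s2, s3, s6, s7}): φ is true.
  s1 (successors {s0, s2, s5, s7}): φ is true.
  s2 (successors {s0, s2, s3, s5}): φ is true.
  s3 (successors {s0, s5, s6}): φ is true.
  s4 (successors {s0, s4, s6, s7}): φ is true.
  s5 (successors {s2, s7}): φ is true.
  s6 (successors {s0, s2, s3, s4, s6}): φ is true.
  s7 (successors {s2, s5, s6}): φ is true.
For instance, at s5:
  At s5: Box s is false, r or s is false, so Box s -> (r or s) is true.
    At s5: Box s requires s at every successor {s2, s7}.
      s fails at s2, so Box s is false at s5.

Yes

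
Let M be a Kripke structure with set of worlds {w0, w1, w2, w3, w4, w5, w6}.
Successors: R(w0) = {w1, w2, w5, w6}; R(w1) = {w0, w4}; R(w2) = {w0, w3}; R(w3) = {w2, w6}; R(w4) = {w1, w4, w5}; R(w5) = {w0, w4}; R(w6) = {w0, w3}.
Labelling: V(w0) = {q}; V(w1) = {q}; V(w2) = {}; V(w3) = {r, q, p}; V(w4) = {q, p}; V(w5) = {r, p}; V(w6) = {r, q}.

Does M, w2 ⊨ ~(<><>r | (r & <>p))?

At w2: <><>r | (r & <>p) is true, so ~(<><>r | (r & <>p)) is false.
  At w2: <><>r is true, r & <>p is false, so <><>r | (r & <>p) is true.
    At w2: <><>r requires <>r at some successor in {w0, w3}.
      <>r holds at w0, so <><>r is true at w2.
    At w2: r is false, <>p is true, so r & <>p is false.
      At w2: <>p requires p at some successor in {w0, w3}.
        p holds at w3, so <>p is true at w2.

No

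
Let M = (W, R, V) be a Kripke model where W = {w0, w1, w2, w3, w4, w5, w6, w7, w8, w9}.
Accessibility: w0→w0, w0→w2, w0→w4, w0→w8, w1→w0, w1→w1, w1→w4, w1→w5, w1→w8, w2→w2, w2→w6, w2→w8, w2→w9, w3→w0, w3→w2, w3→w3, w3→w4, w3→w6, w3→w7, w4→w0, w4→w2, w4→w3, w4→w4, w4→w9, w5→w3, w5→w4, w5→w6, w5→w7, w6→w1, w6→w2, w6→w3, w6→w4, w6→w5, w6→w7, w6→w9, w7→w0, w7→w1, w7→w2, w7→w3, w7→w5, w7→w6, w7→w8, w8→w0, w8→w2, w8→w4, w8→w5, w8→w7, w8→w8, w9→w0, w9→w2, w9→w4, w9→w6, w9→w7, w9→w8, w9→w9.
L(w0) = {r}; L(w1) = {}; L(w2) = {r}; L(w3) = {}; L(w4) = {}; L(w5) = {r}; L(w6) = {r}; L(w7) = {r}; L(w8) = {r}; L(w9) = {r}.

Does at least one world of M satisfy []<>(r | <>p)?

Let φ = []<>(r | <>p). Evaluate φ at each world:
  w0 (successors {w0, w2, w4, w8}): φ is true.
  w1 (successors {w0, w1, w4, w5, w8}): φ is true.
  w2 (successors {w2, w6, w8, w9}): φ is true.
  w3 (successors {w0, w2, w3, w4, w6, w7}): φ is true.
  w4 (successors {w0, w2, w3, w4, w9}): φ is true.
  w5 (successors {w3, w4, w6, w7}): φ is true.
  w6 (successors {w1, w2, w3, w4, w5, w7, w9}): φ is true.
  w7 (successors {w0, w1, w2, w3, w5, w6, w8}): φ is true.
  w8 (successors {w0, w2, w4, w5, w7, w8}): φ is true.
  w9 (successors {w0, w2, w4, w6, w7, w8, w9}): φ is true.
Detail at w0 (witness):
  At w0: []<>(r | <>p) requires <>(r | <>p) at every successor {w0, w2, w4, w8}.
    At w0: <>(r | <>p) is true.
    At w2: <>(r | <>p) is true.
    At w4: <>(r | <>p) is true.
    At w8: <>(r | <>p) is true.
  So []<>(r | <>p) is true at w0.

Yes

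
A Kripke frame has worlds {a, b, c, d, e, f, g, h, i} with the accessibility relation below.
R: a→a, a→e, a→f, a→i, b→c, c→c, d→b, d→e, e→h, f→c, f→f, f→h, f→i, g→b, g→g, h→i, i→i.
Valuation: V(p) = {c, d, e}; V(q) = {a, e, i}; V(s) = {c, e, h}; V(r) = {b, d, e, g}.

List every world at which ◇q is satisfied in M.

Let φ = ◇q. Evaluate φ at each world:
  a (successors {a, e, f, i}): φ is true.
  b (successors {c}): φ is false.
  c (successors {c}): φ is false.
  d (successors {b, e}): φ is true.
  e (successors {h}): φ is false.
  f (successors {c, f, h, i}): φ is true.
  g (successors {b, g}): φ is false.
  h (successors {i}): φ is true.
  i (successors {i}): φ is true.
For instance, at c:
  At c: ◇q requires q at some successor in {c}.
    At c: q is false.
  So ◇q is false at c.
Satisfying worlds: {a, d, f, h, i}

a, d, f, h, i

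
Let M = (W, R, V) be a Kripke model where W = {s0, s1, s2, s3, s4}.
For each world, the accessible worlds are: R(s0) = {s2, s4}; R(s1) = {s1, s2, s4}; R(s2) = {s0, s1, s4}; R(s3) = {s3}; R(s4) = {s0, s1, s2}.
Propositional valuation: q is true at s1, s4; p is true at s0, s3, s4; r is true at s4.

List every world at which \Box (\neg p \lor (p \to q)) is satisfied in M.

s0, s1

Let φ = \Box (\neg p \lor (p \to q)). Evaluate φ at each world:
  s0 (successors {s2, s4}): φ is true.
  s1 (successors {s1, s2, s4}): φ is true.
  s2 (successors {s0, s1, s4}): φ is false.
  s3 (successors {s3}): φ is false.
  s4 (successors {s0, s1, s2}): φ is false.
For instance, at s4:
  At s4: \Box (\neg p \lor (p \to q)) requires \neg p \lor (p \to q) at every successor {s0, s1, s2}.
    \neg p \lor (p \to q) fails at s0, so \Box (\neg p \lor (p \to q)) is false at s4.
Satisfying worlds: {s0, s1}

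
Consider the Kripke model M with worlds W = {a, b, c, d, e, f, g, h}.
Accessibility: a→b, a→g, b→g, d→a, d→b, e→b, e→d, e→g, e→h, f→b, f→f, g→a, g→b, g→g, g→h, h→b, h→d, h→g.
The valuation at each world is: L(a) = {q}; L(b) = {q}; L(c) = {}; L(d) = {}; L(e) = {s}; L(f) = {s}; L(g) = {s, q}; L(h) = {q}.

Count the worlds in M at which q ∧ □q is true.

Recall that □ψ holds at a world iff ψ holds at every accessible world, and ◇ψ holds iff ψ holds at some accessible world.
Let φ = q ∧ □q. Evaluate φ at each world:
  a (successors {b, g}): φ is true.
  b (successors {g}): φ is true.
  c (successors ∅): φ is false.
  d (successors {a, b}): φ is false.
  e (successors {b, d, g, h}): φ is false.
  f (successors {b, f}): φ is false.
  g (successors {a, b, g, h}): φ is true.
  h (successors {b, d, g}): φ is false.
For instance, at d:
  At d: q is false, □q is true, so q ∧ □q is false.
    At d: □q requires q at every successor {a, b}.
      At a: q is true.
      At b: q is true.
    So □q is true at d.
Satisfying worlds: {a, b, g}

3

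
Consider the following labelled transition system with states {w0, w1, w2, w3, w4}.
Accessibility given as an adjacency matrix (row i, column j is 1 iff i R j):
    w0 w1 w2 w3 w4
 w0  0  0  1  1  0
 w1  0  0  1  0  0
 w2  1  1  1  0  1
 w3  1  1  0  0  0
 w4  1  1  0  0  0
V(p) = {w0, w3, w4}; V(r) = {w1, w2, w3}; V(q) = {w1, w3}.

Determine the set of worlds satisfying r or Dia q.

w0, w1, w2, w3, w4

Let φ = r or Dia q. Evaluate φ at each world:
  w0 (successors {w2, w3}): φ is true.
  w1 (successors {w2}): φ is true.
  w2 (successors {w0, w1, w2, w4}): φ is true.
  w3 (successors {w0, w1}): φ is true.
  w4 (successors {w0, w1}): φ is true.
For instance, at w4:
  At w4: r is false, Dia q is true, so r or Dia q is true.
    At w4: Dia q requires q at some successor in {w0, w1}.
      q holds at w1, so Dia q is true at w4.
Satisfying worlds: {w0, w1, w2, w3, w4}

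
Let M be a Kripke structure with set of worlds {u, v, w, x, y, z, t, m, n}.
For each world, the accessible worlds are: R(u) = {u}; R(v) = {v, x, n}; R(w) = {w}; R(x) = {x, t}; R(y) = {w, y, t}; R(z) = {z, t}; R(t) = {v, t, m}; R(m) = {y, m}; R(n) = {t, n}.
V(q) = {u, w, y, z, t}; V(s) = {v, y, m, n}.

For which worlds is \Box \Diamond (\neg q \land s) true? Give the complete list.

t, n

Recall that \Box ψ holds at a world iff ψ holds at every accessible world, and \Diamond ψ holds iff ψ holds at some accessible world.
Let φ = \Box \Diamond (\neg q \land s). Evaluate φ at each world:
  u (successors {u}): φ is false.
  v (successors {v, x, n}): φ is false.
  w (successors {w}): φ is false.
  x (successors {x, t}): φ is false.
  y (successors {w, y, t}): φ is false.
  z (successors {z, t}): φ is false.
  t (successors {v, t, m}): φ is true.
  m (successors {y, m}): φ is false.
  n (successors {t, n}): φ is true.
For instance, at w:
  At w: \Box \Diamond (\neg q \land s) requires \Diamond (\neg q \land s) at every successor {w}.
    \Diamond (\neg q \land s) fails at w, so \Box \Diamond (\neg q \land s) is false at w.
      At w: \Diamond (\neg q \land s) requires \neg q \land s at some successor in {w}.
        At w: \neg q \land s is false.
      So \Diamond (\neg q \land s) is false at w.
Satisfying worlds: {t, n}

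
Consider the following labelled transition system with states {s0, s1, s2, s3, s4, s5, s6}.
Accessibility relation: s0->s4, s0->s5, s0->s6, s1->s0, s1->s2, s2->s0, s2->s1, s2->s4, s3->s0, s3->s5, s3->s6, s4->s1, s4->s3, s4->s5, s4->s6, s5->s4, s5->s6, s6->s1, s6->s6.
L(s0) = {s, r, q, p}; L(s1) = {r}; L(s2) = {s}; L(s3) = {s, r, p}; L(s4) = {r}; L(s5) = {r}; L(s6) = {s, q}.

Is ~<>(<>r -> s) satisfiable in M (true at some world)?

No

Let φ = ~<>(<>r -> s). Evaluate φ at each world:
  s0 (successors {s4, s5, s6}): φ is false.
  s1 (successors {s0, s2}): φ is false.
  s2 (successors {s0, s1, s4}): φ is false.
  s3 (successors {s0, s5, s6}): φ is false.
  s4 (successors {s1, s3, s5, s6}): φ is false.
  s5 (successors {s4, s6}): φ is false.
  s6 (successors {s1, s6}): φ is false.
For instance, at s1:
  At s1: <>(<>r -> s) is true, so ~<>(<>r -> s) is false.
    At s1: <>(<>r -> s) requires <>r -> s at some successor in {s0, s2}.
      <>r -> s holds at s0, so <>(<>r -> s) is true at s1.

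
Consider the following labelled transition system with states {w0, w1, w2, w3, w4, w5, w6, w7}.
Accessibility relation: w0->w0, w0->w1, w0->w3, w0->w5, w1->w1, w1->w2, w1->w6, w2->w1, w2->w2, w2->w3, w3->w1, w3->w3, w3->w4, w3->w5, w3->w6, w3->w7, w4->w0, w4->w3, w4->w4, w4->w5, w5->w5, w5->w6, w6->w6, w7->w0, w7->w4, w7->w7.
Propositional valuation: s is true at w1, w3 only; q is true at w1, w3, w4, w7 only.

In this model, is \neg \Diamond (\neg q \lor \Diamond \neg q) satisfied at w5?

No

At w5: \Diamond (\neg q \lor \Diamond \neg q) is true, so \neg \Diamond (\neg q \lor \Diamond \neg q) is false.
  At w5: \Diamond (\neg q \lor \Diamond \neg q) requires \neg q \lor \Diamond \neg q at some successor in {w5, w6}.
    \neg q \lor \Diamond \neg q holds at w5, so \Diamond (\neg q \lor \Diamond \neg q) is true at w5.
      At w5: \neg q is true, \Diamond \neg q is true, so \neg q \lor \Diamond \neg q is true.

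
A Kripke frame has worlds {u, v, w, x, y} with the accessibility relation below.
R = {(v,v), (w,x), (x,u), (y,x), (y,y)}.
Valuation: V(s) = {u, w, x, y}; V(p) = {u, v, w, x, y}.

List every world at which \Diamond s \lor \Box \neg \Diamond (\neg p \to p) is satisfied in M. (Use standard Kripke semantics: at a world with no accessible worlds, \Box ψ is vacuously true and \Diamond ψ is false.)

u, w, x, y

Let φ = \Diamond s \lor \Box \neg \Diamond (\neg p \to p). Evaluate φ at each world:
  u (successors ∅): φ is true.
  v (successors {v}): φ is false.
  w (successors {x}): φ is true.
  x (successors {u}): φ is true.
  y (successors {x, y}): φ is true.
For instance, at y:
  At y: \Diamond s is true, \Box \neg \Diamond (\neg p \to p) is false, so \Diamond s \lor \Box \neg \Diamond (\neg p \to p) is true.
    At y: \Diamond s requires s at some successor in {x, y}.
      s holds at x, so \Diamond s is true at y.
    At y: \Box \neg \Diamond (\neg p \to p) requires \neg \Diamond (\neg p \to p) at every successor {x, y}.
      \neg \Diamond (\neg p \to p) fails at x, so \Box \neg \Diamond (\neg p \to p) is false at y.
Satisfying worlds: {u, w, x, y}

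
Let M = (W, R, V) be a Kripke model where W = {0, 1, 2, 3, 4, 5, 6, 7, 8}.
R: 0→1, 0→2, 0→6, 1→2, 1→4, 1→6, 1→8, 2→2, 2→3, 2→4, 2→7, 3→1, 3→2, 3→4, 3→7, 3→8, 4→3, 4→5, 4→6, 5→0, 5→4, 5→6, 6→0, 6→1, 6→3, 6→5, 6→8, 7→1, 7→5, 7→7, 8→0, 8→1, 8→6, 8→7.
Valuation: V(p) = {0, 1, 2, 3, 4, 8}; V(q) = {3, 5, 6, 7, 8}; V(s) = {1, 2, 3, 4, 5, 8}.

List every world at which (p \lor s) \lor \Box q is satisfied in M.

Let φ = (p \lor s) \lor \Box q. Evaluate φ at each world:
  0 (successors {1, 2, 6}): φ is true.
  1 (successors {2, 4, 6, 8}): φ is true.
  2 (successors {2, 3, 4, 7}): φ is true.
  3 (successors {1, 2, 4, 7, 8}): φ is true.
  4 (successors {3, 5, 6}): φ is true.
  5 (successors {0, 4, 6}): φ is true.
  6 (successors {0, 1, 3, 5, 8}): φ is false.
  7 (successors {1, 5, 7}): φ is false.
  8 (successors {0, 1, 6, 7}): φ is true.
For instance, at 3:
  At 3: p \lor s is true, \Box q is false, so (p \lor s) \lor \Box q is true.
    At 3: \Box q requires q at every successor {1, 2, 4, 7, 8}.
      q fails at 1, so \Box q is false at 3.
Satisfying worlds: {0, 1, 2, 3, 4, 5, 8}

0, 1, 2, 3, 4, 5, 8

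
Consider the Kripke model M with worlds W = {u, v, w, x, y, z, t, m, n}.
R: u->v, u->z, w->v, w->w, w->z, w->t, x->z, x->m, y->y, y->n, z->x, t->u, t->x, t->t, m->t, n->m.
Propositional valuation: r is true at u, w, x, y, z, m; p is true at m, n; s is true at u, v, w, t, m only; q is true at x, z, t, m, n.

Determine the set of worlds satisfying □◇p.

Recall that □ψ holds at a world iff ψ holds at every accessible world, and ◇ψ holds iff ψ holds at some accessible world.
Let φ = □◇p. Evaluate φ at each world:
  u (successors {v, z}): φ is false.
  v (successors ∅): φ is true.
  w (successors {v, w, z, t}): φ is false.
  x (successors {z, m}): φ is false.
  y (successors {y, n}): φ is true.
  z (successors {x}): φ is true.
  t (successors {u, x, t}): φ is false.
  m (successors {t}): φ is false.
  n (successors {m}): φ is false.
For instance, at y:
  At y: □◇p requires ◇p at every successor {y, n}.
      At y: ◇p requires p at some successor in {y, n}.
        p holds at n, so ◇p is true at y.
      At n: ◇p requires p at some successor in {m}.
        p holds at m, so ◇p is true at n.
  So □◇p is true at y.
Satisfying worlds: {v, y, z}

v, y, z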